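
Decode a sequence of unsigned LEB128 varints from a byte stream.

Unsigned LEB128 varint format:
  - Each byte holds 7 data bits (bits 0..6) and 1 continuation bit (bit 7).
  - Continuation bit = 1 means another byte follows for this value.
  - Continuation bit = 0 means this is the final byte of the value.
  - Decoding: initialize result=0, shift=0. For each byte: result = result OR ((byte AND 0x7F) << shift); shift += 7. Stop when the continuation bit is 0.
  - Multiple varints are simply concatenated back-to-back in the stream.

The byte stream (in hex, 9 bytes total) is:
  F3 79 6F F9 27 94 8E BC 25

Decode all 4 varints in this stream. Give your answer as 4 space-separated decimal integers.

Answer: 15603 111 5113 78579476

Derivation:
  byte[0]=0xF3 cont=1 payload=0x73=115: acc |= 115<<0 -> acc=115 shift=7
  byte[1]=0x79 cont=0 payload=0x79=121: acc |= 121<<7 -> acc=15603 shift=14 [end]
Varint 1: bytes[0:2] = F3 79 -> value 15603 (2 byte(s))
  byte[2]=0x6F cont=0 payload=0x6F=111: acc |= 111<<0 -> acc=111 shift=7 [end]
Varint 2: bytes[2:3] = 6F -> value 111 (1 byte(s))
  byte[3]=0xF9 cont=1 payload=0x79=121: acc |= 121<<0 -> acc=121 shift=7
  byte[4]=0x27 cont=0 payload=0x27=39: acc |= 39<<7 -> acc=5113 shift=14 [end]
Varint 3: bytes[3:5] = F9 27 -> value 5113 (2 byte(s))
  byte[5]=0x94 cont=1 payload=0x14=20: acc |= 20<<0 -> acc=20 shift=7
  byte[6]=0x8E cont=1 payload=0x0E=14: acc |= 14<<7 -> acc=1812 shift=14
  byte[7]=0xBC cont=1 payload=0x3C=60: acc |= 60<<14 -> acc=984852 shift=21
  byte[8]=0x25 cont=0 payload=0x25=37: acc |= 37<<21 -> acc=78579476 shift=28 [end]
Varint 4: bytes[5:9] = 94 8E BC 25 -> value 78579476 (4 byte(s))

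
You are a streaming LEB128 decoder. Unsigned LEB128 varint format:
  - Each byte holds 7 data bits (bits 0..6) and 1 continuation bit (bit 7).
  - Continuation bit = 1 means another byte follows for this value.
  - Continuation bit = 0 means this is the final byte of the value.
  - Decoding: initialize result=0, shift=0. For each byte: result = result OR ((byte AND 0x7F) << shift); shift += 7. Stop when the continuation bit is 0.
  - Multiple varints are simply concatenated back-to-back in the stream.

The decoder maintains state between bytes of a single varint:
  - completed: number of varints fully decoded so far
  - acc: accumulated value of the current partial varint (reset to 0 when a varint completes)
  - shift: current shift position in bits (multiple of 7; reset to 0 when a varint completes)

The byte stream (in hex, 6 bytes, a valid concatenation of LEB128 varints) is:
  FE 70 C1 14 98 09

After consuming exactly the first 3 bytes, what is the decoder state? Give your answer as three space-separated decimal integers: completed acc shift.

Answer: 1 65 7

Derivation:
byte[0]=0xFE cont=1 payload=0x7E: acc |= 126<<0 -> completed=0 acc=126 shift=7
byte[1]=0x70 cont=0 payload=0x70: varint #1 complete (value=14462); reset -> completed=1 acc=0 shift=0
byte[2]=0xC1 cont=1 payload=0x41: acc |= 65<<0 -> completed=1 acc=65 shift=7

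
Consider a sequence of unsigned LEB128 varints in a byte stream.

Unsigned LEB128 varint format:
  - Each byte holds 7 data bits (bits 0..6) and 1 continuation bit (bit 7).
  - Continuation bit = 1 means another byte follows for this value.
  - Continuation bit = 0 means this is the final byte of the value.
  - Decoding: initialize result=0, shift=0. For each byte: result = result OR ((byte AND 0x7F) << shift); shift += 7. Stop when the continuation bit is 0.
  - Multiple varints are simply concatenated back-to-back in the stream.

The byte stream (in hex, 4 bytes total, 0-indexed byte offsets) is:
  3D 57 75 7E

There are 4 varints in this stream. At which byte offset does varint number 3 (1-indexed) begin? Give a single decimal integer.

  byte[0]=0x3D cont=0 payload=0x3D=61: acc |= 61<<0 -> acc=61 shift=7 [end]
Varint 1: bytes[0:1] = 3D -> value 61 (1 byte(s))
  byte[1]=0x57 cont=0 payload=0x57=87: acc |= 87<<0 -> acc=87 shift=7 [end]
Varint 2: bytes[1:2] = 57 -> value 87 (1 byte(s))
  byte[2]=0x75 cont=0 payload=0x75=117: acc |= 117<<0 -> acc=117 shift=7 [end]
Varint 3: bytes[2:3] = 75 -> value 117 (1 byte(s))
  byte[3]=0x7E cont=0 payload=0x7E=126: acc |= 126<<0 -> acc=126 shift=7 [end]
Varint 4: bytes[3:4] = 7E -> value 126 (1 byte(s))

Answer: 2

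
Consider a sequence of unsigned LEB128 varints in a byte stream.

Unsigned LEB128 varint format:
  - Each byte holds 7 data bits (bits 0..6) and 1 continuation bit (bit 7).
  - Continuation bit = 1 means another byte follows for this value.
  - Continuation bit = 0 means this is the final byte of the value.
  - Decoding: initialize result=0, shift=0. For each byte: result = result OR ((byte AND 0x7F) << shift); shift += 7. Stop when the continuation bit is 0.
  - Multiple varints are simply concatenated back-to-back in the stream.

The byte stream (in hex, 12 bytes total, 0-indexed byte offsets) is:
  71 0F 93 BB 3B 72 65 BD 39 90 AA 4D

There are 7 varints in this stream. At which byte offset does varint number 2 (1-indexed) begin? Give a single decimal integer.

Answer: 1

Derivation:
  byte[0]=0x71 cont=0 payload=0x71=113: acc |= 113<<0 -> acc=113 shift=7 [end]
Varint 1: bytes[0:1] = 71 -> value 113 (1 byte(s))
  byte[1]=0x0F cont=0 payload=0x0F=15: acc |= 15<<0 -> acc=15 shift=7 [end]
Varint 2: bytes[1:2] = 0F -> value 15 (1 byte(s))
  byte[2]=0x93 cont=1 payload=0x13=19: acc |= 19<<0 -> acc=19 shift=7
  byte[3]=0xBB cont=1 payload=0x3B=59: acc |= 59<<7 -> acc=7571 shift=14
  byte[4]=0x3B cont=0 payload=0x3B=59: acc |= 59<<14 -> acc=974227 shift=21 [end]
Varint 3: bytes[2:5] = 93 BB 3B -> value 974227 (3 byte(s))
  byte[5]=0x72 cont=0 payload=0x72=114: acc |= 114<<0 -> acc=114 shift=7 [end]
Varint 4: bytes[5:6] = 72 -> value 114 (1 byte(s))
  byte[6]=0x65 cont=0 payload=0x65=101: acc |= 101<<0 -> acc=101 shift=7 [end]
Varint 5: bytes[6:7] = 65 -> value 101 (1 byte(s))
  byte[7]=0xBD cont=1 payload=0x3D=61: acc |= 61<<0 -> acc=61 shift=7
  byte[8]=0x39 cont=0 payload=0x39=57: acc |= 57<<7 -> acc=7357 shift=14 [end]
Varint 6: bytes[7:9] = BD 39 -> value 7357 (2 byte(s))
  byte[9]=0x90 cont=1 payload=0x10=16: acc |= 16<<0 -> acc=16 shift=7
  byte[10]=0xAA cont=1 payload=0x2A=42: acc |= 42<<7 -> acc=5392 shift=14
  byte[11]=0x4D cont=0 payload=0x4D=77: acc |= 77<<14 -> acc=1266960 shift=21 [end]
Varint 7: bytes[9:12] = 90 AA 4D -> value 1266960 (3 byte(s))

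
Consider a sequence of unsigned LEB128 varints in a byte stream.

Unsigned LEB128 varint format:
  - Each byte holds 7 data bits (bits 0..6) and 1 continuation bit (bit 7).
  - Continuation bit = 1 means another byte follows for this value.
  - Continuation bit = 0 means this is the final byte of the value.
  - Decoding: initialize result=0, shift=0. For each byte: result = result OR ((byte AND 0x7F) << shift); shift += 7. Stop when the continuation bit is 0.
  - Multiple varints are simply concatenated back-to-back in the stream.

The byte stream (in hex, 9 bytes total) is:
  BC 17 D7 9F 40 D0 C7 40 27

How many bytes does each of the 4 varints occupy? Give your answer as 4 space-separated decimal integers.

Answer: 2 3 3 1

Derivation:
  byte[0]=0xBC cont=1 payload=0x3C=60: acc |= 60<<0 -> acc=60 shift=7
  byte[1]=0x17 cont=0 payload=0x17=23: acc |= 23<<7 -> acc=3004 shift=14 [end]
Varint 1: bytes[0:2] = BC 17 -> value 3004 (2 byte(s))
  byte[2]=0xD7 cont=1 payload=0x57=87: acc |= 87<<0 -> acc=87 shift=7
  byte[3]=0x9F cont=1 payload=0x1F=31: acc |= 31<<7 -> acc=4055 shift=14
  byte[4]=0x40 cont=0 payload=0x40=64: acc |= 64<<14 -> acc=1052631 shift=21 [end]
Varint 2: bytes[2:5] = D7 9F 40 -> value 1052631 (3 byte(s))
  byte[5]=0xD0 cont=1 payload=0x50=80: acc |= 80<<0 -> acc=80 shift=7
  byte[6]=0xC7 cont=1 payload=0x47=71: acc |= 71<<7 -> acc=9168 shift=14
  byte[7]=0x40 cont=0 payload=0x40=64: acc |= 64<<14 -> acc=1057744 shift=21 [end]
Varint 3: bytes[5:8] = D0 C7 40 -> value 1057744 (3 byte(s))
  byte[8]=0x27 cont=0 payload=0x27=39: acc |= 39<<0 -> acc=39 shift=7 [end]
Varint 4: bytes[8:9] = 27 -> value 39 (1 byte(s))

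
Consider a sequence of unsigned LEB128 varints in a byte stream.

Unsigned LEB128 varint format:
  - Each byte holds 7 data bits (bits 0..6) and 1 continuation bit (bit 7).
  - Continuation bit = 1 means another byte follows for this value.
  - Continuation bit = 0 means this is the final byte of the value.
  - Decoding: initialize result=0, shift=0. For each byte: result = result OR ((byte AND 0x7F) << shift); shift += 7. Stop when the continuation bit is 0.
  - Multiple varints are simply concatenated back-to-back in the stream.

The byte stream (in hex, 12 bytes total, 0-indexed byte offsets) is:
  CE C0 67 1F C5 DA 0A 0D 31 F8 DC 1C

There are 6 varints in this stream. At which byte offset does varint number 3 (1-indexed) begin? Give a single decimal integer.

  byte[0]=0xCE cont=1 payload=0x4E=78: acc |= 78<<0 -> acc=78 shift=7
  byte[1]=0xC0 cont=1 payload=0x40=64: acc |= 64<<7 -> acc=8270 shift=14
  byte[2]=0x67 cont=0 payload=0x67=103: acc |= 103<<14 -> acc=1695822 shift=21 [end]
Varint 1: bytes[0:3] = CE C0 67 -> value 1695822 (3 byte(s))
  byte[3]=0x1F cont=0 payload=0x1F=31: acc |= 31<<0 -> acc=31 shift=7 [end]
Varint 2: bytes[3:4] = 1F -> value 31 (1 byte(s))
  byte[4]=0xC5 cont=1 payload=0x45=69: acc |= 69<<0 -> acc=69 shift=7
  byte[5]=0xDA cont=1 payload=0x5A=90: acc |= 90<<7 -> acc=11589 shift=14
  byte[6]=0x0A cont=0 payload=0x0A=10: acc |= 10<<14 -> acc=175429 shift=21 [end]
Varint 3: bytes[4:7] = C5 DA 0A -> value 175429 (3 byte(s))
  byte[7]=0x0D cont=0 payload=0x0D=13: acc |= 13<<0 -> acc=13 shift=7 [end]
Varint 4: bytes[7:8] = 0D -> value 13 (1 byte(s))
  byte[8]=0x31 cont=0 payload=0x31=49: acc |= 49<<0 -> acc=49 shift=7 [end]
Varint 5: bytes[8:9] = 31 -> value 49 (1 byte(s))
  byte[9]=0xF8 cont=1 payload=0x78=120: acc |= 120<<0 -> acc=120 shift=7
  byte[10]=0xDC cont=1 payload=0x5C=92: acc |= 92<<7 -> acc=11896 shift=14
  byte[11]=0x1C cont=0 payload=0x1C=28: acc |= 28<<14 -> acc=470648 shift=21 [end]
Varint 6: bytes[9:12] = F8 DC 1C -> value 470648 (3 byte(s))

Answer: 4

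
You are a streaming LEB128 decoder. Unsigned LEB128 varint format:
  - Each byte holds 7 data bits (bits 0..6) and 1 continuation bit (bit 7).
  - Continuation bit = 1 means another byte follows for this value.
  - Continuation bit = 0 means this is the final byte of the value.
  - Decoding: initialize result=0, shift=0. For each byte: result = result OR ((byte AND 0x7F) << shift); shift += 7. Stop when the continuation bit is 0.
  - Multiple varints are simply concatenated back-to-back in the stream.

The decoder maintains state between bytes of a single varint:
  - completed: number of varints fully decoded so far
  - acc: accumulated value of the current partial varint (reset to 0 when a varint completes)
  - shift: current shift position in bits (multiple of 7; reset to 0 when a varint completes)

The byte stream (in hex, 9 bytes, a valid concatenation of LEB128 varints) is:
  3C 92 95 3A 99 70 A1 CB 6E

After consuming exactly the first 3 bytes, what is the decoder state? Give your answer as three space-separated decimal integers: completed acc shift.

Answer: 1 2706 14

Derivation:
byte[0]=0x3C cont=0 payload=0x3C: varint #1 complete (value=60); reset -> completed=1 acc=0 shift=0
byte[1]=0x92 cont=1 payload=0x12: acc |= 18<<0 -> completed=1 acc=18 shift=7
byte[2]=0x95 cont=1 payload=0x15: acc |= 21<<7 -> completed=1 acc=2706 shift=14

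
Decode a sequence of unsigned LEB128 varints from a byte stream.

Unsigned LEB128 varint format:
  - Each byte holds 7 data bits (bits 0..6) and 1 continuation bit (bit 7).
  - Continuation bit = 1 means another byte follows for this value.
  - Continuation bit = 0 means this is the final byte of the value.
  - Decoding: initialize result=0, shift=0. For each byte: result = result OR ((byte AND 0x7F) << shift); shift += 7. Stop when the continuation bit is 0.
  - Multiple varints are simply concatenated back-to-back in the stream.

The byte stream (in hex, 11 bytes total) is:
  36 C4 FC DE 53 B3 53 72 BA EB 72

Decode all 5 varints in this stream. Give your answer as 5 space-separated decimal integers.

Answer: 54 175619652 10675 114 1881530

Derivation:
  byte[0]=0x36 cont=0 payload=0x36=54: acc |= 54<<0 -> acc=54 shift=7 [end]
Varint 1: bytes[0:1] = 36 -> value 54 (1 byte(s))
  byte[1]=0xC4 cont=1 payload=0x44=68: acc |= 68<<0 -> acc=68 shift=7
  byte[2]=0xFC cont=1 payload=0x7C=124: acc |= 124<<7 -> acc=15940 shift=14
  byte[3]=0xDE cont=1 payload=0x5E=94: acc |= 94<<14 -> acc=1556036 shift=21
  byte[4]=0x53 cont=0 payload=0x53=83: acc |= 83<<21 -> acc=175619652 shift=28 [end]
Varint 2: bytes[1:5] = C4 FC DE 53 -> value 175619652 (4 byte(s))
  byte[5]=0xB3 cont=1 payload=0x33=51: acc |= 51<<0 -> acc=51 shift=7
  byte[6]=0x53 cont=0 payload=0x53=83: acc |= 83<<7 -> acc=10675 shift=14 [end]
Varint 3: bytes[5:7] = B3 53 -> value 10675 (2 byte(s))
  byte[7]=0x72 cont=0 payload=0x72=114: acc |= 114<<0 -> acc=114 shift=7 [end]
Varint 4: bytes[7:8] = 72 -> value 114 (1 byte(s))
  byte[8]=0xBA cont=1 payload=0x3A=58: acc |= 58<<0 -> acc=58 shift=7
  byte[9]=0xEB cont=1 payload=0x6B=107: acc |= 107<<7 -> acc=13754 shift=14
  byte[10]=0x72 cont=0 payload=0x72=114: acc |= 114<<14 -> acc=1881530 shift=21 [end]
Varint 5: bytes[8:11] = BA EB 72 -> value 1881530 (3 byte(s))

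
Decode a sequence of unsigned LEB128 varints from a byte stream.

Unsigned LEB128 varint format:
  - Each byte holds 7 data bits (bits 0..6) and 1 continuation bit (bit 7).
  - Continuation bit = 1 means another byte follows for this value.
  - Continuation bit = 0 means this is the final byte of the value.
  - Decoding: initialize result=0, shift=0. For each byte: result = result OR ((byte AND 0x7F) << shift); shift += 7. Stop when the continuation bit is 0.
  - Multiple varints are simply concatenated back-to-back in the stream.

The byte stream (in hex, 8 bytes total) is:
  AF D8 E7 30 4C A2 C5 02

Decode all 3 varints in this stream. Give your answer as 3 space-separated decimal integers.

  byte[0]=0xAF cont=1 payload=0x2F=47: acc |= 47<<0 -> acc=47 shift=7
  byte[1]=0xD8 cont=1 payload=0x58=88: acc |= 88<<7 -> acc=11311 shift=14
  byte[2]=0xE7 cont=1 payload=0x67=103: acc |= 103<<14 -> acc=1698863 shift=21
  byte[3]=0x30 cont=0 payload=0x30=48: acc |= 48<<21 -> acc=102362159 shift=28 [end]
Varint 1: bytes[0:4] = AF D8 E7 30 -> value 102362159 (4 byte(s))
  byte[4]=0x4C cont=0 payload=0x4C=76: acc |= 76<<0 -> acc=76 shift=7 [end]
Varint 2: bytes[4:5] = 4C -> value 76 (1 byte(s))
  byte[5]=0xA2 cont=1 payload=0x22=34: acc |= 34<<0 -> acc=34 shift=7
  byte[6]=0xC5 cont=1 payload=0x45=69: acc |= 69<<7 -> acc=8866 shift=14
  byte[7]=0x02 cont=0 payload=0x02=2: acc |= 2<<14 -> acc=41634 shift=21 [end]
Varint 3: bytes[5:8] = A2 C5 02 -> value 41634 (3 byte(s))

Answer: 102362159 76 41634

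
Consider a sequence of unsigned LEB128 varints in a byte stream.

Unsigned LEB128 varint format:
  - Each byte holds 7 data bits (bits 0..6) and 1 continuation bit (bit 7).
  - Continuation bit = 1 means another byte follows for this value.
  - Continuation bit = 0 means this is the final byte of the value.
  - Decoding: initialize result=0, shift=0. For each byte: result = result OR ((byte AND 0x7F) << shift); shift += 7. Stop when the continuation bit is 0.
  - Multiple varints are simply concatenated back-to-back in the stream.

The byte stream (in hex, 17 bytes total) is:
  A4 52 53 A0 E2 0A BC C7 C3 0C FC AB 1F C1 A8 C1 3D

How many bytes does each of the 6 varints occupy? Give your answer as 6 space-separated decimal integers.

Answer: 2 1 3 4 3 4

Derivation:
  byte[0]=0xA4 cont=1 payload=0x24=36: acc |= 36<<0 -> acc=36 shift=7
  byte[1]=0x52 cont=0 payload=0x52=82: acc |= 82<<7 -> acc=10532 shift=14 [end]
Varint 1: bytes[0:2] = A4 52 -> value 10532 (2 byte(s))
  byte[2]=0x53 cont=0 payload=0x53=83: acc |= 83<<0 -> acc=83 shift=7 [end]
Varint 2: bytes[2:3] = 53 -> value 83 (1 byte(s))
  byte[3]=0xA0 cont=1 payload=0x20=32: acc |= 32<<0 -> acc=32 shift=7
  byte[4]=0xE2 cont=1 payload=0x62=98: acc |= 98<<7 -> acc=12576 shift=14
  byte[5]=0x0A cont=0 payload=0x0A=10: acc |= 10<<14 -> acc=176416 shift=21 [end]
Varint 3: bytes[3:6] = A0 E2 0A -> value 176416 (3 byte(s))
  byte[6]=0xBC cont=1 payload=0x3C=60: acc |= 60<<0 -> acc=60 shift=7
  byte[7]=0xC7 cont=1 payload=0x47=71: acc |= 71<<7 -> acc=9148 shift=14
  byte[8]=0xC3 cont=1 payload=0x43=67: acc |= 67<<14 -> acc=1106876 shift=21
  byte[9]=0x0C cont=0 payload=0x0C=12: acc |= 12<<21 -> acc=26272700 shift=28 [end]
Varint 4: bytes[6:10] = BC C7 C3 0C -> value 26272700 (4 byte(s))
  byte[10]=0xFC cont=1 payload=0x7C=124: acc |= 124<<0 -> acc=124 shift=7
  byte[11]=0xAB cont=1 payload=0x2B=43: acc |= 43<<7 -> acc=5628 shift=14
  byte[12]=0x1F cont=0 payload=0x1F=31: acc |= 31<<14 -> acc=513532 shift=21 [end]
Varint 5: bytes[10:13] = FC AB 1F -> value 513532 (3 byte(s))
  byte[13]=0xC1 cont=1 payload=0x41=65: acc |= 65<<0 -> acc=65 shift=7
  byte[14]=0xA8 cont=1 payload=0x28=40: acc |= 40<<7 -> acc=5185 shift=14
  byte[15]=0xC1 cont=1 payload=0x41=65: acc |= 65<<14 -> acc=1070145 shift=21
  byte[16]=0x3D cont=0 payload=0x3D=61: acc |= 61<<21 -> acc=128996417 shift=28 [end]
Varint 6: bytes[13:17] = C1 A8 C1 3D -> value 128996417 (4 byte(s))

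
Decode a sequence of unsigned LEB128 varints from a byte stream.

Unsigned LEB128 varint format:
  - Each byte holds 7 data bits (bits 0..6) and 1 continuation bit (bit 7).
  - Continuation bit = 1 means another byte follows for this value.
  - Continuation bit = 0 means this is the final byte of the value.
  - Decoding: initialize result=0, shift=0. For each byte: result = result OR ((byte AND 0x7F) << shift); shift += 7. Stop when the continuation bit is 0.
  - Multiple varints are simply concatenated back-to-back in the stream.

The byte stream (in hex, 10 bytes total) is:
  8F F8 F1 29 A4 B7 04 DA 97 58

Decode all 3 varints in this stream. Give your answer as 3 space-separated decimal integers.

Answer: 87849999 72612 1444826

Derivation:
  byte[0]=0x8F cont=1 payload=0x0F=15: acc |= 15<<0 -> acc=15 shift=7
  byte[1]=0xF8 cont=1 payload=0x78=120: acc |= 120<<7 -> acc=15375 shift=14
  byte[2]=0xF1 cont=1 payload=0x71=113: acc |= 113<<14 -> acc=1866767 shift=21
  byte[3]=0x29 cont=0 payload=0x29=41: acc |= 41<<21 -> acc=87849999 shift=28 [end]
Varint 1: bytes[0:4] = 8F F8 F1 29 -> value 87849999 (4 byte(s))
  byte[4]=0xA4 cont=1 payload=0x24=36: acc |= 36<<0 -> acc=36 shift=7
  byte[5]=0xB7 cont=1 payload=0x37=55: acc |= 55<<7 -> acc=7076 shift=14
  byte[6]=0x04 cont=0 payload=0x04=4: acc |= 4<<14 -> acc=72612 shift=21 [end]
Varint 2: bytes[4:7] = A4 B7 04 -> value 72612 (3 byte(s))
  byte[7]=0xDA cont=1 payload=0x5A=90: acc |= 90<<0 -> acc=90 shift=7
  byte[8]=0x97 cont=1 payload=0x17=23: acc |= 23<<7 -> acc=3034 shift=14
  byte[9]=0x58 cont=0 payload=0x58=88: acc |= 88<<14 -> acc=1444826 shift=21 [end]
Varint 3: bytes[7:10] = DA 97 58 -> value 1444826 (3 byte(s))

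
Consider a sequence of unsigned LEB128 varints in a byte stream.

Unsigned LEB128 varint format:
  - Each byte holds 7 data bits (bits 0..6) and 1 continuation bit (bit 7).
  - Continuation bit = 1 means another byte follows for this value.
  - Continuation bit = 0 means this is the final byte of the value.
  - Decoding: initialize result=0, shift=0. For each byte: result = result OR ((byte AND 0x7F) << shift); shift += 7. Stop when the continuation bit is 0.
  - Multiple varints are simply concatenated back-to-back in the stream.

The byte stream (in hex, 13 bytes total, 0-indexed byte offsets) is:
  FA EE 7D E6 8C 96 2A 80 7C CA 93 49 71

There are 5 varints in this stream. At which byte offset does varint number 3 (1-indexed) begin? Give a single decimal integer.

Answer: 7

Derivation:
  byte[0]=0xFA cont=1 payload=0x7A=122: acc |= 122<<0 -> acc=122 shift=7
  byte[1]=0xEE cont=1 payload=0x6E=110: acc |= 110<<7 -> acc=14202 shift=14
  byte[2]=0x7D cont=0 payload=0x7D=125: acc |= 125<<14 -> acc=2062202 shift=21 [end]
Varint 1: bytes[0:3] = FA EE 7D -> value 2062202 (3 byte(s))
  byte[3]=0xE6 cont=1 payload=0x66=102: acc |= 102<<0 -> acc=102 shift=7
  byte[4]=0x8C cont=1 payload=0x0C=12: acc |= 12<<7 -> acc=1638 shift=14
  byte[5]=0x96 cont=1 payload=0x16=22: acc |= 22<<14 -> acc=362086 shift=21
  byte[6]=0x2A cont=0 payload=0x2A=42: acc |= 42<<21 -> acc=88442470 shift=28 [end]
Varint 2: bytes[3:7] = E6 8C 96 2A -> value 88442470 (4 byte(s))
  byte[7]=0x80 cont=1 payload=0x00=0: acc |= 0<<0 -> acc=0 shift=7
  byte[8]=0x7C cont=0 payload=0x7C=124: acc |= 124<<7 -> acc=15872 shift=14 [end]
Varint 3: bytes[7:9] = 80 7C -> value 15872 (2 byte(s))
  byte[9]=0xCA cont=1 payload=0x4A=74: acc |= 74<<0 -> acc=74 shift=7
  byte[10]=0x93 cont=1 payload=0x13=19: acc |= 19<<7 -> acc=2506 shift=14
  byte[11]=0x49 cont=0 payload=0x49=73: acc |= 73<<14 -> acc=1198538 shift=21 [end]
Varint 4: bytes[9:12] = CA 93 49 -> value 1198538 (3 byte(s))
  byte[12]=0x71 cont=0 payload=0x71=113: acc |= 113<<0 -> acc=113 shift=7 [end]
Varint 5: bytes[12:13] = 71 -> value 113 (1 byte(s))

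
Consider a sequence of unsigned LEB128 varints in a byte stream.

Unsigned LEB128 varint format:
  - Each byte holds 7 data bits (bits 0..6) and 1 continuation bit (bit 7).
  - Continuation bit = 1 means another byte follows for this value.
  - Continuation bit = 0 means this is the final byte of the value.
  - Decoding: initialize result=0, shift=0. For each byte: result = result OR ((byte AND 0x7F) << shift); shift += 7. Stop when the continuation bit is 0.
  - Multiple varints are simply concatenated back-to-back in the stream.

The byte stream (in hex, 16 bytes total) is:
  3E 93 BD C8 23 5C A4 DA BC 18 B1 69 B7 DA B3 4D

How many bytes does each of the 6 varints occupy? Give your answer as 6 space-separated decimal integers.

Answer: 1 4 1 4 2 4

Derivation:
  byte[0]=0x3E cont=0 payload=0x3E=62: acc |= 62<<0 -> acc=62 shift=7 [end]
Varint 1: bytes[0:1] = 3E -> value 62 (1 byte(s))
  byte[1]=0x93 cont=1 payload=0x13=19: acc |= 19<<0 -> acc=19 shift=7
  byte[2]=0xBD cont=1 payload=0x3D=61: acc |= 61<<7 -> acc=7827 shift=14
  byte[3]=0xC8 cont=1 payload=0x48=72: acc |= 72<<14 -> acc=1187475 shift=21
  byte[4]=0x23 cont=0 payload=0x23=35: acc |= 35<<21 -> acc=74587795 shift=28 [end]
Varint 2: bytes[1:5] = 93 BD C8 23 -> value 74587795 (4 byte(s))
  byte[5]=0x5C cont=0 payload=0x5C=92: acc |= 92<<0 -> acc=92 shift=7 [end]
Varint 3: bytes[5:6] = 5C -> value 92 (1 byte(s))
  byte[6]=0xA4 cont=1 payload=0x24=36: acc |= 36<<0 -> acc=36 shift=7
  byte[7]=0xDA cont=1 payload=0x5A=90: acc |= 90<<7 -> acc=11556 shift=14
  byte[8]=0xBC cont=1 payload=0x3C=60: acc |= 60<<14 -> acc=994596 shift=21
  byte[9]=0x18 cont=0 payload=0x18=24: acc |= 24<<21 -> acc=51326244 shift=28 [end]
Varint 4: bytes[6:10] = A4 DA BC 18 -> value 51326244 (4 byte(s))
  byte[10]=0xB1 cont=1 payload=0x31=49: acc |= 49<<0 -> acc=49 shift=7
  byte[11]=0x69 cont=0 payload=0x69=105: acc |= 105<<7 -> acc=13489 shift=14 [end]
Varint 5: bytes[10:12] = B1 69 -> value 13489 (2 byte(s))
  byte[12]=0xB7 cont=1 payload=0x37=55: acc |= 55<<0 -> acc=55 shift=7
  byte[13]=0xDA cont=1 payload=0x5A=90: acc |= 90<<7 -> acc=11575 shift=14
  byte[14]=0xB3 cont=1 payload=0x33=51: acc |= 51<<14 -> acc=847159 shift=21
  byte[15]=0x4D cont=0 payload=0x4D=77: acc |= 77<<21 -> acc=162327863 shift=28 [end]
Varint 6: bytes[12:16] = B7 DA B3 4D -> value 162327863 (4 byte(s))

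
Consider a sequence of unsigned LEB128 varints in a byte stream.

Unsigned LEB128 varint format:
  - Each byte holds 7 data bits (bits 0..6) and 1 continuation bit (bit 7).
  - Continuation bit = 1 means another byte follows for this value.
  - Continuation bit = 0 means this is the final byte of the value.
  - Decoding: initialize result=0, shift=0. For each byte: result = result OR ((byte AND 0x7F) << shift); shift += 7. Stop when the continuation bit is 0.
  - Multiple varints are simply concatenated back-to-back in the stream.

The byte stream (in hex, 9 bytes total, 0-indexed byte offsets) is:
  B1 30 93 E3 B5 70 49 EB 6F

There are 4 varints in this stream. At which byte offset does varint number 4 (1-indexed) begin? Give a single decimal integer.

  byte[0]=0xB1 cont=1 payload=0x31=49: acc |= 49<<0 -> acc=49 shift=7
  byte[1]=0x30 cont=0 payload=0x30=48: acc |= 48<<7 -> acc=6193 shift=14 [end]
Varint 1: bytes[0:2] = B1 30 -> value 6193 (2 byte(s))
  byte[2]=0x93 cont=1 payload=0x13=19: acc |= 19<<0 -> acc=19 shift=7
  byte[3]=0xE3 cont=1 payload=0x63=99: acc |= 99<<7 -> acc=12691 shift=14
  byte[4]=0xB5 cont=1 payload=0x35=53: acc |= 53<<14 -> acc=881043 shift=21
  byte[5]=0x70 cont=0 payload=0x70=112: acc |= 112<<21 -> acc=235762067 shift=28 [end]
Varint 2: bytes[2:6] = 93 E3 B5 70 -> value 235762067 (4 byte(s))
  byte[6]=0x49 cont=0 payload=0x49=73: acc |= 73<<0 -> acc=73 shift=7 [end]
Varint 3: bytes[6:7] = 49 -> value 73 (1 byte(s))
  byte[7]=0xEB cont=1 payload=0x6B=107: acc |= 107<<0 -> acc=107 shift=7
  byte[8]=0x6F cont=0 payload=0x6F=111: acc |= 111<<7 -> acc=14315 shift=14 [end]
Varint 4: bytes[7:9] = EB 6F -> value 14315 (2 byte(s))

Answer: 7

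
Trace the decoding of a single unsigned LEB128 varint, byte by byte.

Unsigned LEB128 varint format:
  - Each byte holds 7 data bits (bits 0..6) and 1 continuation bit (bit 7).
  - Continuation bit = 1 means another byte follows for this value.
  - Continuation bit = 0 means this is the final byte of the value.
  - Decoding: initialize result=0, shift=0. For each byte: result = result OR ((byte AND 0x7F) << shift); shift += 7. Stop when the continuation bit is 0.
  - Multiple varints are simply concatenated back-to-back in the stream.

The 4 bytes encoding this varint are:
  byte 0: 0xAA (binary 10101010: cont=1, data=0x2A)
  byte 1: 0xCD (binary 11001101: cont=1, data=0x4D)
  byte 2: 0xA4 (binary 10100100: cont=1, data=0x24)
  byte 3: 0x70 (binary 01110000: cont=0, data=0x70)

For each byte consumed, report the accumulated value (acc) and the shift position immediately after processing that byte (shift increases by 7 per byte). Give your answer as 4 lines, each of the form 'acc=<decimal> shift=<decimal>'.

Answer: acc=42 shift=7
acc=9898 shift=14
acc=599722 shift=21
acc=235480746 shift=28

Derivation:
byte 0=0xAA: payload=0x2A=42, contrib = 42<<0 = 42; acc -> 42, shift -> 7
byte 1=0xCD: payload=0x4D=77, contrib = 77<<7 = 9856; acc -> 9898, shift -> 14
byte 2=0xA4: payload=0x24=36, contrib = 36<<14 = 589824; acc -> 599722, shift -> 21
byte 3=0x70: payload=0x70=112, contrib = 112<<21 = 234881024; acc -> 235480746, shift -> 28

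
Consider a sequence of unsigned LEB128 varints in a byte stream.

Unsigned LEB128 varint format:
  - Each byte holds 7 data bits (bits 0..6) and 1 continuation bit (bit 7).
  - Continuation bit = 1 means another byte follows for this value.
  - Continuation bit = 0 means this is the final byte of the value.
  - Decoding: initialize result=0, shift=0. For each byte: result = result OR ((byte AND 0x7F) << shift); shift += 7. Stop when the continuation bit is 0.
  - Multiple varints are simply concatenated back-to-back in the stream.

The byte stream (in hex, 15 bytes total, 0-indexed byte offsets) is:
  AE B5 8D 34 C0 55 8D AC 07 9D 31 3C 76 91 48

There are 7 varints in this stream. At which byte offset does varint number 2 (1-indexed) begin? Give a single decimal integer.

  byte[0]=0xAE cont=1 payload=0x2E=46: acc |= 46<<0 -> acc=46 shift=7
  byte[1]=0xB5 cont=1 payload=0x35=53: acc |= 53<<7 -> acc=6830 shift=14
  byte[2]=0x8D cont=1 payload=0x0D=13: acc |= 13<<14 -> acc=219822 shift=21
  byte[3]=0x34 cont=0 payload=0x34=52: acc |= 52<<21 -> acc=109271726 shift=28 [end]
Varint 1: bytes[0:4] = AE B5 8D 34 -> value 109271726 (4 byte(s))
  byte[4]=0xC0 cont=1 payload=0x40=64: acc |= 64<<0 -> acc=64 shift=7
  byte[5]=0x55 cont=0 payload=0x55=85: acc |= 85<<7 -> acc=10944 shift=14 [end]
Varint 2: bytes[4:6] = C0 55 -> value 10944 (2 byte(s))
  byte[6]=0x8D cont=1 payload=0x0D=13: acc |= 13<<0 -> acc=13 shift=7
  byte[7]=0xAC cont=1 payload=0x2C=44: acc |= 44<<7 -> acc=5645 shift=14
  byte[8]=0x07 cont=0 payload=0x07=7: acc |= 7<<14 -> acc=120333 shift=21 [end]
Varint 3: bytes[6:9] = 8D AC 07 -> value 120333 (3 byte(s))
  byte[9]=0x9D cont=1 payload=0x1D=29: acc |= 29<<0 -> acc=29 shift=7
  byte[10]=0x31 cont=0 payload=0x31=49: acc |= 49<<7 -> acc=6301 shift=14 [end]
Varint 4: bytes[9:11] = 9D 31 -> value 6301 (2 byte(s))
  byte[11]=0x3C cont=0 payload=0x3C=60: acc |= 60<<0 -> acc=60 shift=7 [end]
Varint 5: bytes[11:12] = 3C -> value 60 (1 byte(s))
  byte[12]=0x76 cont=0 payload=0x76=118: acc |= 118<<0 -> acc=118 shift=7 [end]
Varint 6: bytes[12:13] = 76 -> value 118 (1 byte(s))
  byte[13]=0x91 cont=1 payload=0x11=17: acc |= 17<<0 -> acc=17 shift=7
  byte[14]=0x48 cont=0 payload=0x48=72: acc |= 72<<7 -> acc=9233 shift=14 [end]
Varint 7: bytes[13:15] = 91 48 -> value 9233 (2 byte(s))

Answer: 4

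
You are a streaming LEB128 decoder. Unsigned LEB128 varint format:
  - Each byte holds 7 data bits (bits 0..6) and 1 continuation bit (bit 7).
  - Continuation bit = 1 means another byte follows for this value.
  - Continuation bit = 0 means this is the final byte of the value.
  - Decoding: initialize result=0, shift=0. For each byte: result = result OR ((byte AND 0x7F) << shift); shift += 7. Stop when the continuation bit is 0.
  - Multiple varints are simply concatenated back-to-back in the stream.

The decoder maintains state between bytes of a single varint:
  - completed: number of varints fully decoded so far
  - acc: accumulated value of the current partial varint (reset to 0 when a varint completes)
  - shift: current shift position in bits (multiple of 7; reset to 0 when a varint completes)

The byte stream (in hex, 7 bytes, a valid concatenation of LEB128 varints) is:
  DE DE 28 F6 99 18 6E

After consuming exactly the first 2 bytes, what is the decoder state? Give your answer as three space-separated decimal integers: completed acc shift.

Answer: 0 12126 14

Derivation:
byte[0]=0xDE cont=1 payload=0x5E: acc |= 94<<0 -> completed=0 acc=94 shift=7
byte[1]=0xDE cont=1 payload=0x5E: acc |= 94<<7 -> completed=0 acc=12126 shift=14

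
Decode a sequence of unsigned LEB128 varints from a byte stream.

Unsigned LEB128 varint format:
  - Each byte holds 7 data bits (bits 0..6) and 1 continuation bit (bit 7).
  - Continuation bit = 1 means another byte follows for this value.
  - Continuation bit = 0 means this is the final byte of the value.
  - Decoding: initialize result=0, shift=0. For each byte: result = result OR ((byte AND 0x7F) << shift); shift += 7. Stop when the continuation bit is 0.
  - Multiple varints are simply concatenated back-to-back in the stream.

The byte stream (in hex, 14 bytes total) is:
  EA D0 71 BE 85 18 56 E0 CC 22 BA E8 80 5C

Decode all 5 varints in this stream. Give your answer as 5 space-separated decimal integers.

Answer: 1861738 393918 86 566880 192951354

Derivation:
  byte[0]=0xEA cont=1 payload=0x6A=106: acc |= 106<<0 -> acc=106 shift=7
  byte[1]=0xD0 cont=1 payload=0x50=80: acc |= 80<<7 -> acc=10346 shift=14
  byte[2]=0x71 cont=0 payload=0x71=113: acc |= 113<<14 -> acc=1861738 shift=21 [end]
Varint 1: bytes[0:3] = EA D0 71 -> value 1861738 (3 byte(s))
  byte[3]=0xBE cont=1 payload=0x3E=62: acc |= 62<<0 -> acc=62 shift=7
  byte[4]=0x85 cont=1 payload=0x05=5: acc |= 5<<7 -> acc=702 shift=14
  byte[5]=0x18 cont=0 payload=0x18=24: acc |= 24<<14 -> acc=393918 shift=21 [end]
Varint 2: bytes[3:6] = BE 85 18 -> value 393918 (3 byte(s))
  byte[6]=0x56 cont=0 payload=0x56=86: acc |= 86<<0 -> acc=86 shift=7 [end]
Varint 3: bytes[6:7] = 56 -> value 86 (1 byte(s))
  byte[7]=0xE0 cont=1 payload=0x60=96: acc |= 96<<0 -> acc=96 shift=7
  byte[8]=0xCC cont=1 payload=0x4C=76: acc |= 76<<7 -> acc=9824 shift=14
  byte[9]=0x22 cont=0 payload=0x22=34: acc |= 34<<14 -> acc=566880 shift=21 [end]
Varint 4: bytes[7:10] = E0 CC 22 -> value 566880 (3 byte(s))
  byte[10]=0xBA cont=1 payload=0x3A=58: acc |= 58<<0 -> acc=58 shift=7
  byte[11]=0xE8 cont=1 payload=0x68=104: acc |= 104<<7 -> acc=13370 shift=14
  byte[12]=0x80 cont=1 payload=0x00=0: acc |= 0<<14 -> acc=13370 shift=21
  byte[13]=0x5C cont=0 payload=0x5C=92: acc |= 92<<21 -> acc=192951354 shift=28 [end]
Varint 5: bytes[10:14] = BA E8 80 5C -> value 192951354 (4 byte(s))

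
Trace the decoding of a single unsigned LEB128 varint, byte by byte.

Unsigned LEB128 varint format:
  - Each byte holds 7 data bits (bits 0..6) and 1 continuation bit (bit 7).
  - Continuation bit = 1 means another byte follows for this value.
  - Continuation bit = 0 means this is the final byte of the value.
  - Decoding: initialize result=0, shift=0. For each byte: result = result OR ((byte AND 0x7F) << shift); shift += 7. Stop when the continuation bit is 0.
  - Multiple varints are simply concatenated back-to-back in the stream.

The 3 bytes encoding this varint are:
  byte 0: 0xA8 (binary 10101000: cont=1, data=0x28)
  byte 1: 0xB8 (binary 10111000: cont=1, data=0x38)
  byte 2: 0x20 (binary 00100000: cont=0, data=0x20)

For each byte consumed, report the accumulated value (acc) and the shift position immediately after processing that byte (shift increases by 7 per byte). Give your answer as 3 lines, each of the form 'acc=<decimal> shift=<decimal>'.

byte 0=0xA8: payload=0x28=40, contrib = 40<<0 = 40; acc -> 40, shift -> 7
byte 1=0xB8: payload=0x38=56, contrib = 56<<7 = 7168; acc -> 7208, shift -> 14
byte 2=0x20: payload=0x20=32, contrib = 32<<14 = 524288; acc -> 531496, shift -> 21

Answer: acc=40 shift=7
acc=7208 shift=14
acc=531496 shift=21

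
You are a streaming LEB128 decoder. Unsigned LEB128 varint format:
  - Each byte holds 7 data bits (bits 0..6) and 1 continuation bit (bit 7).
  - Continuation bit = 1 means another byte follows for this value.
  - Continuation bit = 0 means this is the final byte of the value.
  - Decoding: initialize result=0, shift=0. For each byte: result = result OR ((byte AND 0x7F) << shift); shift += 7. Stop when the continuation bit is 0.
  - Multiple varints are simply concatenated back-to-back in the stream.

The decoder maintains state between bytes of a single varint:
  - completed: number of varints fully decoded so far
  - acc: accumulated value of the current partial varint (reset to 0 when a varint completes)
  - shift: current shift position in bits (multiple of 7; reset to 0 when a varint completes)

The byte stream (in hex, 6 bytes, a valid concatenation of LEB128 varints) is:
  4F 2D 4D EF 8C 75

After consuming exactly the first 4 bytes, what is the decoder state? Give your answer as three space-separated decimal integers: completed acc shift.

byte[0]=0x4F cont=0 payload=0x4F: varint #1 complete (value=79); reset -> completed=1 acc=0 shift=0
byte[1]=0x2D cont=0 payload=0x2D: varint #2 complete (value=45); reset -> completed=2 acc=0 shift=0
byte[2]=0x4D cont=0 payload=0x4D: varint #3 complete (value=77); reset -> completed=3 acc=0 shift=0
byte[3]=0xEF cont=1 payload=0x6F: acc |= 111<<0 -> completed=3 acc=111 shift=7

Answer: 3 111 7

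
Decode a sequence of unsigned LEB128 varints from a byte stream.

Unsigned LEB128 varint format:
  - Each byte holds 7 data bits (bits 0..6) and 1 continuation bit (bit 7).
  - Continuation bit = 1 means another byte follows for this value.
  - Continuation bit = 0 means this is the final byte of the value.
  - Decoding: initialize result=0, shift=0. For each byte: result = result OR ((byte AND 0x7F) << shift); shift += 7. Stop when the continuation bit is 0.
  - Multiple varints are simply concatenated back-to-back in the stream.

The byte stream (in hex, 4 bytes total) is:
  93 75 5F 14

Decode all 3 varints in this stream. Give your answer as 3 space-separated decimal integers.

Answer: 14995 95 20

Derivation:
  byte[0]=0x93 cont=1 payload=0x13=19: acc |= 19<<0 -> acc=19 shift=7
  byte[1]=0x75 cont=0 payload=0x75=117: acc |= 117<<7 -> acc=14995 shift=14 [end]
Varint 1: bytes[0:2] = 93 75 -> value 14995 (2 byte(s))
  byte[2]=0x5F cont=0 payload=0x5F=95: acc |= 95<<0 -> acc=95 shift=7 [end]
Varint 2: bytes[2:3] = 5F -> value 95 (1 byte(s))
  byte[3]=0x14 cont=0 payload=0x14=20: acc |= 20<<0 -> acc=20 shift=7 [end]
Varint 3: bytes[3:4] = 14 -> value 20 (1 byte(s))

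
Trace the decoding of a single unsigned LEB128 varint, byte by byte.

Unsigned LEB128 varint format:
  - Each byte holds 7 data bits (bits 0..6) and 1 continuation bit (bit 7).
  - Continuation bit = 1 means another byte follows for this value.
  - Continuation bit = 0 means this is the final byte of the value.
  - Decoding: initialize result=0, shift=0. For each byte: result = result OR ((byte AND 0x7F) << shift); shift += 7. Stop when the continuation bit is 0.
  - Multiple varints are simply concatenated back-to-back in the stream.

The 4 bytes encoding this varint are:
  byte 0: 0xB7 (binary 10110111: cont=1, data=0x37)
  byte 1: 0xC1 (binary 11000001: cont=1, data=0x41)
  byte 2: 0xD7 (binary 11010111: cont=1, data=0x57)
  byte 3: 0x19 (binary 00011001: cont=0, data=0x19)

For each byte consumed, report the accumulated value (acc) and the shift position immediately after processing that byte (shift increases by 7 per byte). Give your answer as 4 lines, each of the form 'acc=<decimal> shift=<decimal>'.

byte 0=0xB7: payload=0x37=55, contrib = 55<<0 = 55; acc -> 55, shift -> 7
byte 1=0xC1: payload=0x41=65, contrib = 65<<7 = 8320; acc -> 8375, shift -> 14
byte 2=0xD7: payload=0x57=87, contrib = 87<<14 = 1425408; acc -> 1433783, shift -> 21
byte 3=0x19: payload=0x19=25, contrib = 25<<21 = 52428800; acc -> 53862583, shift -> 28

Answer: acc=55 shift=7
acc=8375 shift=14
acc=1433783 shift=21
acc=53862583 shift=28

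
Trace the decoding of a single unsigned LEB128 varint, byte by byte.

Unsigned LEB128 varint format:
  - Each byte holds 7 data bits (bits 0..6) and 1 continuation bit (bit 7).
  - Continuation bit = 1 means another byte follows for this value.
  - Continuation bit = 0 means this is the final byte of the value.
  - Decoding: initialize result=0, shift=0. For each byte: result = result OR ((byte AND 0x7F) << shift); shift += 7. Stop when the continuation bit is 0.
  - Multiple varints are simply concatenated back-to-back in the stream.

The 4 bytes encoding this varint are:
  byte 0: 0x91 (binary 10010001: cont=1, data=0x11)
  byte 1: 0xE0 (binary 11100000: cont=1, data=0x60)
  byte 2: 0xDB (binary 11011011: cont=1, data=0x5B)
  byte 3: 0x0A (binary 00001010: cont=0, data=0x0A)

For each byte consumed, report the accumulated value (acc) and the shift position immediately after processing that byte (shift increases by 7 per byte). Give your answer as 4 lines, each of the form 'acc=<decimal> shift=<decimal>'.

Answer: acc=17 shift=7
acc=12305 shift=14
acc=1503249 shift=21
acc=22474769 shift=28

Derivation:
byte 0=0x91: payload=0x11=17, contrib = 17<<0 = 17; acc -> 17, shift -> 7
byte 1=0xE0: payload=0x60=96, contrib = 96<<7 = 12288; acc -> 12305, shift -> 14
byte 2=0xDB: payload=0x5B=91, contrib = 91<<14 = 1490944; acc -> 1503249, shift -> 21
byte 3=0x0A: payload=0x0A=10, contrib = 10<<21 = 20971520; acc -> 22474769, shift -> 28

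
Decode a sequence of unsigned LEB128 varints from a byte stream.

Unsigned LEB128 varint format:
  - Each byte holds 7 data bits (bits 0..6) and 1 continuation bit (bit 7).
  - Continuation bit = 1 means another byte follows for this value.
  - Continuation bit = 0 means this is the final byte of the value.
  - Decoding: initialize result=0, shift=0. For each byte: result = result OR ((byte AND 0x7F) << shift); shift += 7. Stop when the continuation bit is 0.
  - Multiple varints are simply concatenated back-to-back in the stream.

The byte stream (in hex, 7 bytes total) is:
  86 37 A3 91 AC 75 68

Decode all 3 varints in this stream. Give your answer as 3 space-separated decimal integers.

  byte[0]=0x86 cont=1 payload=0x06=6: acc |= 6<<0 -> acc=6 shift=7
  byte[1]=0x37 cont=0 payload=0x37=55: acc |= 55<<7 -> acc=7046 shift=14 [end]
Varint 1: bytes[0:2] = 86 37 -> value 7046 (2 byte(s))
  byte[2]=0xA3 cont=1 payload=0x23=35: acc |= 35<<0 -> acc=35 shift=7
  byte[3]=0x91 cont=1 payload=0x11=17: acc |= 17<<7 -> acc=2211 shift=14
  byte[4]=0xAC cont=1 payload=0x2C=44: acc |= 44<<14 -> acc=723107 shift=21
  byte[5]=0x75 cont=0 payload=0x75=117: acc |= 117<<21 -> acc=246089891 shift=28 [end]
Varint 2: bytes[2:6] = A3 91 AC 75 -> value 246089891 (4 byte(s))
  byte[6]=0x68 cont=0 payload=0x68=104: acc |= 104<<0 -> acc=104 shift=7 [end]
Varint 3: bytes[6:7] = 68 -> value 104 (1 byte(s))

Answer: 7046 246089891 104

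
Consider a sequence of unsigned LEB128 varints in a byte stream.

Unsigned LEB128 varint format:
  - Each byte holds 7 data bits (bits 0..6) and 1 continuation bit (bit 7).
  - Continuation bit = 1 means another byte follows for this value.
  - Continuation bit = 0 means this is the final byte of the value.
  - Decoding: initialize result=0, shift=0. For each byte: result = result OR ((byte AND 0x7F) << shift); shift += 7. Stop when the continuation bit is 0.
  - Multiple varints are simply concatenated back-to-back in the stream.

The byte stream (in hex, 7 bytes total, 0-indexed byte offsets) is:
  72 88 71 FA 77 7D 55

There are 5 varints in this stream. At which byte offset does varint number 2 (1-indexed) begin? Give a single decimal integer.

Answer: 1

Derivation:
  byte[0]=0x72 cont=0 payload=0x72=114: acc |= 114<<0 -> acc=114 shift=7 [end]
Varint 1: bytes[0:1] = 72 -> value 114 (1 byte(s))
  byte[1]=0x88 cont=1 payload=0x08=8: acc |= 8<<0 -> acc=8 shift=7
  byte[2]=0x71 cont=0 payload=0x71=113: acc |= 113<<7 -> acc=14472 shift=14 [end]
Varint 2: bytes[1:3] = 88 71 -> value 14472 (2 byte(s))
  byte[3]=0xFA cont=1 payload=0x7A=122: acc |= 122<<0 -> acc=122 shift=7
  byte[4]=0x77 cont=0 payload=0x77=119: acc |= 119<<7 -> acc=15354 shift=14 [end]
Varint 3: bytes[3:5] = FA 77 -> value 15354 (2 byte(s))
  byte[5]=0x7D cont=0 payload=0x7D=125: acc |= 125<<0 -> acc=125 shift=7 [end]
Varint 4: bytes[5:6] = 7D -> value 125 (1 byte(s))
  byte[6]=0x55 cont=0 payload=0x55=85: acc |= 85<<0 -> acc=85 shift=7 [end]
Varint 5: bytes[6:7] = 55 -> value 85 (1 byte(s))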